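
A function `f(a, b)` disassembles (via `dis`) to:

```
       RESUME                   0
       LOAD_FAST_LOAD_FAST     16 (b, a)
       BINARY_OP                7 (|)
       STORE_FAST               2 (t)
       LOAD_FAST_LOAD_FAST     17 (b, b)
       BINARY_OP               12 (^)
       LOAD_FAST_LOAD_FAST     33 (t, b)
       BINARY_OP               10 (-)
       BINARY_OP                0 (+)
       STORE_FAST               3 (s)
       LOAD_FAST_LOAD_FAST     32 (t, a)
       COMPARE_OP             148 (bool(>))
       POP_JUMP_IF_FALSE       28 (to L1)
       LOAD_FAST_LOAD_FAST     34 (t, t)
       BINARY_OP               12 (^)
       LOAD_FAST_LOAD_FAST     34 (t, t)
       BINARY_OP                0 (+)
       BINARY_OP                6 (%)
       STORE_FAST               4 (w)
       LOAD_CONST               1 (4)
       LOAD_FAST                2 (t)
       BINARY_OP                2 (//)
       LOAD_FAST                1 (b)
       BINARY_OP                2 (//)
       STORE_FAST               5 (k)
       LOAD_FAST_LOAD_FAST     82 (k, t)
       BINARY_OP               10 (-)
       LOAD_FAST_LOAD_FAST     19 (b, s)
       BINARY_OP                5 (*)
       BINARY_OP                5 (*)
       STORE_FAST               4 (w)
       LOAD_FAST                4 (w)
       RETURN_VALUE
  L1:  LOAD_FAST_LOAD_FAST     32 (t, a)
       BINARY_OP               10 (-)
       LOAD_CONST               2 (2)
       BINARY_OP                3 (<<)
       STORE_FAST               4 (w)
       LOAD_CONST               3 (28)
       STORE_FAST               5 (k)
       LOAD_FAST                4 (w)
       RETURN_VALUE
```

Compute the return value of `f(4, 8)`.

LOAD_FAST_LOAD_FAST b,a → push 8,4. Stack: [8, 4]
BINARY_OP | → 8 | 4 = 12. Stack: [12]
STORE_FAST t → t=12. Stack: []
LOAD_FAST_LOAD_FAST b,b → push 8,8. Stack: [8, 8]
BINARY_OP ^ → 8 ^ 8 = 0. Stack: [0]
LOAD_FAST_LOAD_FAST t,b → push 12,8. Stack: [0, 12, 8]
BINARY_OP - → 12 - 8 = 4. Stack: [0, 4]
BINARY_OP + → 0 + 4 = 4. Stack: [4]
STORE_FAST s → s=4. Stack: []
LOAD_FAST_LOAD_FAST t,a → push 12,4. Stack: [12, 4]
COMPARE_OP bool(>) → 12 vs 4 = True. Stack: [True]
POP_JUMP_IF_FALSE → pop True; no jump. Stack: []
LOAD_FAST_LOAD_FAST t,t → push 12,12. Stack: [12, 12]
BINARY_OP ^ → 12 ^ 12 = 0. Stack: [0]
LOAD_FAST_LOAD_FAST t,t → push 12,12. Stack: [0, 12, 12]
BINARY_OP + → 12 + 12 = 24. Stack: [0, 24]
BINARY_OP % → 0 % 24 = 0. Stack: [0]
STORE_FAST w → w=0. Stack: []
LOAD_CONST → push 4. Stack: [4]
LOAD_FAST t → push 12. Stack: [4, 12]
BINARY_OP // → 4 // 12 = 0. Stack: [0]
LOAD_FAST b → push 8. Stack: [0, 8]
BINARY_OP // → 0 // 8 = 0. Stack: [0]
STORE_FAST k → k=0. Stack: []
LOAD_FAST_LOAD_FAST k,t → push 0,12. Stack: [0, 12]
BINARY_OP - → 0 - 12 = -12. Stack: [-12]
LOAD_FAST_LOAD_FAST b,s → push 8,4. Stack: [-12, 8, 4]
BINARY_OP * → 8 * 4 = 32. Stack: [-12, 32]
BINARY_OP * → -12 * 32 = -384. Stack: [-384]
STORE_FAST w → w=-384. Stack: []
LOAD_FAST w → push -384. Stack: [-384]
RETURN_VALUE → return -384.

-384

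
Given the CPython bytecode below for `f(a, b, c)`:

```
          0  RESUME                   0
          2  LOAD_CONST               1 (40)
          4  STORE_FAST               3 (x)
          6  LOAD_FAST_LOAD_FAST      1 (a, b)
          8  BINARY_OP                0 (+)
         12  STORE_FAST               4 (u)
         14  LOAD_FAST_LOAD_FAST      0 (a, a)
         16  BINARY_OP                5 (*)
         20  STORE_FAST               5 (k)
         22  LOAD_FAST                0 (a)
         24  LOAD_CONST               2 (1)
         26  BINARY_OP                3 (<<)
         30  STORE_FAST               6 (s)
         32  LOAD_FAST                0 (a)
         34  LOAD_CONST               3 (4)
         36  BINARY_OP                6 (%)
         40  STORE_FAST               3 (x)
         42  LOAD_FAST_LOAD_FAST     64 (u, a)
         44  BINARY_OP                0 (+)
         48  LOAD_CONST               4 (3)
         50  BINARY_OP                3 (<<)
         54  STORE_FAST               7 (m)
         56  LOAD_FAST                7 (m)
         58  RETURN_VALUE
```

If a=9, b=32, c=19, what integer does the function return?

400

LOAD_CONST → push 40. Stack: [40]
STORE_FAST x → x=40. Stack: []
LOAD_FAST_LOAD_FAST a,b → push 9,32. Stack: [9, 32]
BINARY_OP + → 9 + 32 = 41. Stack: [41]
STORE_FAST u → u=41. Stack: []
LOAD_FAST_LOAD_FAST a,a → push 9,9. Stack: [9, 9]
BINARY_OP * → 9 * 9 = 81. Stack: [81]
STORE_FAST k → k=81. Stack: []
LOAD_FAST a → push 9. Stack: [9]
LOAD_CONST → push 1. Stack: [9, 1]
BINARY_OP << → 9 << 1 = 18. Stack: [18]
STORE_FAST s → s=18. Stack: []
LOAD_FAST a → push 9. Stack: [9]
LOAD_CONST → push 4. Stack: [9, 4]
BINARY_OP % → 9 % 4 = 1. Stack: [1]
STORE_FAST x → x=1. Stack: []
LOAD_FAST_LOAD_FAST u,a → push 41,9. Stack: [41, 9]
BINARY_OP + → 41 + 9 = 50. Stack: [50]
LOAD_CONST → push 3. Stack: [50, 3]
BINARY_OP << → 50 << 3 = 400. Stack: [400]
STORE_FAST m → m=400. Stack: []
LOAD_FAST m → push 400. Stack: [400]
RETURN_VALUE → return 400.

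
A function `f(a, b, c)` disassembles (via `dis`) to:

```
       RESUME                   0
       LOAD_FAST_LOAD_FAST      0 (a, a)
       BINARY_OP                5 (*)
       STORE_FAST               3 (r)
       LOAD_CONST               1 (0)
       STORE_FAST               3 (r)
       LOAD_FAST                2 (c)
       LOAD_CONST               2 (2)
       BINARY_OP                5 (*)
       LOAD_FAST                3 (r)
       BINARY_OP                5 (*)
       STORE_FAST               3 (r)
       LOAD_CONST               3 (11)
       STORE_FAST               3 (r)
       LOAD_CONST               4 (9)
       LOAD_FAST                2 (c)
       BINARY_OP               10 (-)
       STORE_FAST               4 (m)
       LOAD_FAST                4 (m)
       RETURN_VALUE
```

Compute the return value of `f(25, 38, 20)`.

LOAD_FAST_LOAD_FAST a,a → push 25,25. Stack: [25, 25]
BINARY_OP * → 25 * 25 = 625. Stack: [625]
STORE_FAST r → r=625. Stack: []
LOAD_CONST → push 0. Stack: [0]
STORE_FAST r → r=0. Stack: []
LOAD_FAST c → push 20. Stack: [20]
LOAD_CONST → push 2. Stack: [20, 2]
BINARY_OP * → 20 * 2 = 40. Stack: [40]
LOAD_FAST r → push 0. Stack: [40, 0]
BINARY_OP * → 40 * 0 = 0. Stack: [0]
STORE_FAST r → r=0. Stack: []
LOAD_CONST → push 11. Stack: [11]
STORE_FAST r → r=11. Stack: []
LOAD_CONST → push 9. Stack: [9]
LOAD_FAST c → push 20. Stack: [9, 20]
BINARY_OP - → 9 - 20 = -11. Stack: [-11]
STORE_FAST m → m=-11. Stack: []
LOAD_FAST m → push -11. Stack: [-11]
RETURN_VALUE → return -11.

-11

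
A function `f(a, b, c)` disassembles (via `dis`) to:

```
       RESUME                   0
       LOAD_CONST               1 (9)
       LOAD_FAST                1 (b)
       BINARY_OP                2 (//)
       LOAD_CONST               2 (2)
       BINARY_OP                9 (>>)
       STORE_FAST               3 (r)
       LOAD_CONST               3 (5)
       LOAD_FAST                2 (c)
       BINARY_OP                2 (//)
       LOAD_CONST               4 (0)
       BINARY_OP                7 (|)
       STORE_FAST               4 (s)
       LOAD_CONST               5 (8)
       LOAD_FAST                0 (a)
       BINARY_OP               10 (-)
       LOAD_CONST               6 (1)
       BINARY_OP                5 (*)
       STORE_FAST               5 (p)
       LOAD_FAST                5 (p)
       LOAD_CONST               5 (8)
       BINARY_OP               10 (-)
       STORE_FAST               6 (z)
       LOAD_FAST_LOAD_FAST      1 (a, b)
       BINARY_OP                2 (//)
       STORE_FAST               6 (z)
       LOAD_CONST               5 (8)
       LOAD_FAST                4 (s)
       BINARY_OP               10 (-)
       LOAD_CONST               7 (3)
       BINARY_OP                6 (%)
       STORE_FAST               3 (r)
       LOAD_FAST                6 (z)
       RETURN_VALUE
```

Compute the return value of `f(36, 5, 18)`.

LOAD_CONST → push 9. Stack: [9]
LOAD_FAST b → push 5. Stack: [9, 5]
BINARY_OP // → 9 // 5 = 1. Stack: [1]
LOAD_CONST → push 2. Stack: [1, 2]
BINARY_OP >> → 1 >> 2 = 0. Stack: [0]
STORE_FAST r → r=0. Stack: []
LOAD_CONST → push 5. Stack: [5]
LOAD_FAST c → push 18. Stack: [5, 18]
BINARY_OP // → 5 // 18 = 0. Stack: [0]
LOAD_CONST → push 0. Stack: [0, 0]
BINARY_OP | → 0 | 0 = 0. Stack: [0]
STORE_FAST s → s=0. Stack: []
LOAD_CONST → push 8. Stack: [8]
LOAD_FAST a → push 36. Stack: [8, 36]
BINARY_OP - → 8 - 36 = -28. Stack: [-28]
LOAD_CONST → push 1. Stack: [-28, 1]
BINARY_OP * → -28 * 1 = -28. Stack: [-28]
STORE_FAST p → p=-28. Stack: []
LOAD_FAST p → push -28. Stack: [-28]
LOAD_CONST → push 8. Stack: [-28, 8]
BINARY_OP - → -28 - 8 = -36. Stack: [-36]
STORE_FAST z → z=-36. Stack: []
LOAD_FAST_LOAD_FAST a,b → push 36,5. Stack: [36, 5]
BINARY_OP // → 36 // 5 = 7. Stack: [7]
STORE_FAST z → z=7. Stack: []
LOAD_CONST → push 8. Stack: [8]
LOAD_FAST s → push 0. Stack: [8, 0]
BINARY_OP - → 8 - 0 = 8. Stack: [8]
LOAD_CONST → push 3. Stack: [8, 3]
BINARY_OP % → 8 % 3 = 2. Stack: [2]
STORE_FAST r → r=2. Stack: []
LOAD_FAST z → push 7. Stack: [7]
RETURN_VALUE → return 7.

7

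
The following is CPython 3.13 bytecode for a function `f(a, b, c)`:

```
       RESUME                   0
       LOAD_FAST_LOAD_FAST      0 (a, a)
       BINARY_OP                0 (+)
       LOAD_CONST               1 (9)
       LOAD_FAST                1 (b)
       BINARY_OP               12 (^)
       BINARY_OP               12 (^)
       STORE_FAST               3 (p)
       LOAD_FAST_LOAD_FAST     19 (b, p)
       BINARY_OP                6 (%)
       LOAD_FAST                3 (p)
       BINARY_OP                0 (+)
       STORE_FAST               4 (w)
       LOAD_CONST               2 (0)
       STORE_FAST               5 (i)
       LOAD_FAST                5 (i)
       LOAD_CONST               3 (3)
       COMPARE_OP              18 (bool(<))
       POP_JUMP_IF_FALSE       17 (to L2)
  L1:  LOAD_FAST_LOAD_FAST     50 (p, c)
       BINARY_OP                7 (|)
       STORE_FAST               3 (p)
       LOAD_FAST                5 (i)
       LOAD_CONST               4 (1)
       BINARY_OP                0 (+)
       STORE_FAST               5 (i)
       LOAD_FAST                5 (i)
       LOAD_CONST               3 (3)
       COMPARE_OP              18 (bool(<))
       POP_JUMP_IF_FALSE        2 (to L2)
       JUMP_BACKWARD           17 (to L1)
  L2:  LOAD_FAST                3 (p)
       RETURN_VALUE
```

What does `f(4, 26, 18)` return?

LOAD_FAST_LOAD_FAST a,a → push 4,4. Stack: [4, 4]
BINARY_OP + → 4 + 4 = 8. Stack: [8]
LOAD_CONST → push 9. Stack: [8, 9]
LOAD_FAST b → push 26. Stack: [8, 9, 26]
BINARY_OP ^ → 9 ^ 26 = 19. Stack: [8, 19]
BINARY_OP ^ → 8 ^ 19 = 27. Stack: [27]
STORE_FAST p → p=27. Stack: []
LOAD_FAST_LOAD_FAST b,p → push 26,27. Stack: [26, 27]
BINARY_OP % → 26 % 27 = 26. Stack: [26]
LOAD_FAST p → push 27. Stack: [26, 27]
BINARY_OP + → 26 + 27 = 53. Stack: [53]
STORE_FAST w → w=53. Stack: []
LOAD_CONST → push 0. Stack: [0]
STORE_FAST i → i=0. Stack: []
LOAD_FAST i → push 0. Stack: [0]
LOAD_CONST → push 3. Stack: [0, 3]
COMPARE_OP bool(<) → 0 vs 3 = True. Stack: [True]
POP_JUMP_IF_FALSE → pop True; no jump. Stack: []
LOAD_FAST_LOAD_FAST p,c → push 27,18. Stack: [27, 18]
BINARY_OP | → 27 | 18 = 27. Stack: [27]
STORE_FAST p → p=27. Stack: []
LOAD_FAST i → push 0. Stack: [0]
LOAD_CONST → push 1. Stack: [0, 1]
BINARY_OP + → 0 + 1 = 1. Stack: [1]
STORE_FAST i → i=1. Stack: []
LOAD_FAST i → push 1. Stack: [1]
LOAD_CONST → push 3. Stack: [1, 3]
COMPARE_OP bool(<) → 1 vs 3 = True. Stack: [True]
POP_JUMP_IF_FALSE → pop True; no jump. Stack: []
LOAD_FAST_LOAD_FAST p,c → push 27,18. Stack: [27, 18]
BINARY_OP | → 27 | 18 = 27. Stack: [27]
STORE_FAST p → p=27. Stack: []
LOAD_FAST i → push 1. Stack: [1]
LOAD_CONST → push 1. Stack: [1, 1]
BINARY_OP + → 1 + 1 = 2. Stack: [2]
STORE_FAST i → i=2. Stack: []
LOAD_FAST i → push 2. Stack: [2]
LOAD_CONST → push 3. Stack: [2, 3]
COMPARE_OP bool(<) → 2 vs 3 = True. Stack: [True]
POP_JUMP_IF_FALSE → pop True; no jump. Stack: []
LOAD_FAST_LOAD_FAST p,c → push 27,18. Stack: [27, 18]
BINARY_OP | → 27 | 18 = 27. Stack: [27]
STORE_FAST p → p=27. Stack: []
LOAD_FAST i → push 2. Stack: [2]
LOAD_CONST → push 1. Stack: [2, 1]
BINARY_OP + → 2 + 1 = 3. Stack: [3]
STORE_FAST i → i=3. Stack: []
LOAD_FAST i → push 3. Stack: [3]
LOAD_CONST → push 3. Stack: [3, 3]
COMPARE_OP bool(<) → 3 vs 3 = False. Stack: [False]
POP_JUMP_IF_FALSE → pop False; jump. Stack: []
LOAD_FAST p → push 27. Stack: [27]
RETURN_VALUE → return 27.

27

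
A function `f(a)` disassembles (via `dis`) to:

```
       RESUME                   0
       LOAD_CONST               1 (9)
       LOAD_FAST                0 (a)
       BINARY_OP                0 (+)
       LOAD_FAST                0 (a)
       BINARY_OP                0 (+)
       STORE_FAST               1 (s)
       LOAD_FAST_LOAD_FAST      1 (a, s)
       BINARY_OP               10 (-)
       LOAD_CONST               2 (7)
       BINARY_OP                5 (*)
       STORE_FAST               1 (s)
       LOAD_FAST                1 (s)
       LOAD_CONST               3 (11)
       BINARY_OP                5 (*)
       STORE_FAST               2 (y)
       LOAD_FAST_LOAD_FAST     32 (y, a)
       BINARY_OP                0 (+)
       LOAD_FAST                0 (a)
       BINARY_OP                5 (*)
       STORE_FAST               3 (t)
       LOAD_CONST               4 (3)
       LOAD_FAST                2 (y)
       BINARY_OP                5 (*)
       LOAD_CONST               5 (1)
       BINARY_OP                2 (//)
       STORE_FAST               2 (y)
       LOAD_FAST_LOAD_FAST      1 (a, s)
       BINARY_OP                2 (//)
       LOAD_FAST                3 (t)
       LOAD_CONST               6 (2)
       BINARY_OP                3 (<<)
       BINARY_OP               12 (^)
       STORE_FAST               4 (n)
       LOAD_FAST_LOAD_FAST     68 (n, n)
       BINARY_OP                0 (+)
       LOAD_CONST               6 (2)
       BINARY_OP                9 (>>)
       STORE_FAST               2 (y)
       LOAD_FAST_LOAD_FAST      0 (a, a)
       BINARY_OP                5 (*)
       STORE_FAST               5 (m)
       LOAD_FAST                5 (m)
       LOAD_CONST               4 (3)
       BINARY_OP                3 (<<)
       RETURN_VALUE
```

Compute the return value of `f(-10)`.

800

LOAD_CONST → push 9. Stack: [9]
LOAD_FAST a → push -10. Stack: [9, -10]
BINARY_OP + → 9 + -10 = -1. Stack: [-1]
LOAD_FAST a → push -10. Stack: [-1, -10]
BINARY_OP + → -1 + -10 = -11. Stack: [-11]
STORE_FAST s → s=-11. Stack: []
LOAD_FAST_LOAD_FAST a,s → push -10,-11. Stack: [-10, -11]
BINARY_OP - → -10 - -11 = 1. Stack: [1]
LOAD_CONST → push 7. Stack: [1, 7]
BINARY_OP * → 1 * 7 = 7. Stack: [7]
STORE_FAST s → s=7. Stack: []
LOAD_FAST s → push 7. Stack: [7]
LOAD_CONST → push 11. Stack: [7, 11]
BINARY_OP * → 7 * 11 = 77. Stack: [77]
STORE_FAST y → y=77. Stack: []
LOAD_FAST_LOAD_FAST y,a → push 77,-10. Stack: [77, -10]
BINARY_OP + → 77 + -10 = 67. Stack: [67]
LOAD_FAST a → push -10. Stack: [67, -10]
BINARY_OP * → 67 * -10 = -670. Stack: [-670]
STORE_FAST t → t=-670. Stack: []
LOAD_CONST → push 3. Stack: [3]
LOAD_FAST y → push 77. Stack: [3, 77]
BINARY_OP * → 3 * 77 = 231. Stack: [231]
LOAD_CONST → push 1. Stack: [231, 1]
BINARY_OP // → 231 // 1 = 231. Stack: [231]
STORE_FAST y → y=231. Stack: []
LOAD_FAST_LOAD_FAST a,s → push -10,7. Stack: [-10, 7]
BINARY_OP // → -10 // 7 = -2. Stack: [-2]
LOAD_FAST t → push -670. Stack: [-2, -670]
LOAD_CONST → push 2. Stack: [-2, -670, 2]
BINARY_OP << → -670 << 2 = -2680. Stack: [-2, -2680]
BINARY_OP ^ → -2 ^ -2680 = 2678. Stack: [2678]
STORE_FAST n → n=2678. Stack: []
LOAD_FAST_LOAD_FAST n,n → push 2678,2678. Stack: [2678, 2678]
BINARY_OP + → 2678 + 2678 = 5356. Stack: [5356]
LOAD_CONST → push 2. Stack: [5356, 2]
BINARY_OP >> → 5356 >> 2 = 1339. Stack: [1339]
STORE_FAST y → y=1339. Stack: []
LOAD_FAST_LOAD_FAST a,a → push -10,-10. Stack: [-10, -10]
BINARY_OP * → -10 * -10 = 100. Stack: [100]
STORE_FAST m → m=100. Stack: []
LOAD_FAST m → push 100. Stack: [100]
LOAD_CONST → push 3. Stack: [100, 3]
BINARY_OP << → 100 << 3 = 800. Stack: [800]
RETURN_VALUE → return 800.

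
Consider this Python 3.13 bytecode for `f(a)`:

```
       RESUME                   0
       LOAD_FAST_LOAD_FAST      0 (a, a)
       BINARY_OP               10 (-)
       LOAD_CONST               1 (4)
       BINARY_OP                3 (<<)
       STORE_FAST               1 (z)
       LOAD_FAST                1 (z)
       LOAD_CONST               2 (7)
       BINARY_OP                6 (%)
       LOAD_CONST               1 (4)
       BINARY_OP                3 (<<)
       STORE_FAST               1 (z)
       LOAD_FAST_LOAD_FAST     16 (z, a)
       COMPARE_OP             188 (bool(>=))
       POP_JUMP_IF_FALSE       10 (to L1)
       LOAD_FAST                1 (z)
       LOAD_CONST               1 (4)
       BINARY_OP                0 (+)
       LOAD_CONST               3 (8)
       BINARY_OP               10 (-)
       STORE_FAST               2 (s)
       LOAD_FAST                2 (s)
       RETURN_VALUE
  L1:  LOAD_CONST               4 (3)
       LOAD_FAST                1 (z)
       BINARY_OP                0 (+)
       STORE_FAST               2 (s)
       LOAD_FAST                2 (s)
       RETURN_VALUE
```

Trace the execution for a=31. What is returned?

LOAD_FAST_LOAD_FAST a,a → push 31,31. Stack: [31, 31]
BINARY_OP - → 31 - 31 = 0. Stack: [0]
LOAD_CONST → push 4. Stack: [0, 4]
BINARY_OP << → 0 << 4 = 0. Stack: [0]
STORE_FAST z → z=0. Stack: []
LOAD_FAST z → push 0. Stack: [0]
LOAD_CONST → push 7. Stack: [0, 7]
BINARY_OP % → 0 % 7 = 0. Stack: [0]
LOAD_CONST → push 4. Stack: [0, 4]
BINARY_OP << → 0 << 4 = 0. Stack: [0]
STORE_FAST z → z=0. Stack: []
LOAD_FAST_LOAD_FAST z,a → push 0,31. Stack: [0, 31]
COMPARE_OP bool(>=) → 0 vs 31 = False. Stack: [False]
POP_JUMP_IF_FALSE → pop False; jump. Stack: []
LOAD_CONST → push 3. Stack: [3]
LOAD_FAST z → push 0. Stack: [3, 0]
BINARY_OP + → 3 + 0 = 3. Stack: [3]
STORE_FAST s → s=3. Stack: []
LOAD_FAST s → push 3. Stack: [3]
RETURN_VALUE → return 3.

3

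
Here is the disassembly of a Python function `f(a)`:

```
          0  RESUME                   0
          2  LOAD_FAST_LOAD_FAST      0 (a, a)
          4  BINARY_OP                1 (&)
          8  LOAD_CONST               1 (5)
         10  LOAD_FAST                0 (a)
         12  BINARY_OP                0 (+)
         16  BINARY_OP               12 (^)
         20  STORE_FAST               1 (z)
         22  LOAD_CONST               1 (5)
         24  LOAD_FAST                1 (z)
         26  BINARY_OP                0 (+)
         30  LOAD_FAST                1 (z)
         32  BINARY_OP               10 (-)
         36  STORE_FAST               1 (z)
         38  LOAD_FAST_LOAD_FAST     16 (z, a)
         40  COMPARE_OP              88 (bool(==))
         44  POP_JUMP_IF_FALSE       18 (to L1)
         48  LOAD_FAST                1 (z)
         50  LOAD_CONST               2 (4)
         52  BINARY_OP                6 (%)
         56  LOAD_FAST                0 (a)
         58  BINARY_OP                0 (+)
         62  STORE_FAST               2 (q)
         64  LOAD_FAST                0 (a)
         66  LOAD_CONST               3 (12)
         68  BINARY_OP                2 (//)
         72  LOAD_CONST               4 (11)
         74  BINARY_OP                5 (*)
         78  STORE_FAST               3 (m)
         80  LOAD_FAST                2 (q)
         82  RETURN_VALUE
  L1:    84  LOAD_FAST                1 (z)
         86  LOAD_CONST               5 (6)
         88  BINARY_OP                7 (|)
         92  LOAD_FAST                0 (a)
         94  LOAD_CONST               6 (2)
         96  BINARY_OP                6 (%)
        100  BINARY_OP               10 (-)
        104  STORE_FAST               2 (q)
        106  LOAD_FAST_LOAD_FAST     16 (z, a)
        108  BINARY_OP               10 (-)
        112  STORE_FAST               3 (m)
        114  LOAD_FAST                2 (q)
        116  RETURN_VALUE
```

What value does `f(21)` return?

6

LOAD_FAST_LOAD_FAST a,a → push 21,21. Stack: [21, 21]
BINARY_OP & → 21 & 21 = 21. Stack: [21]
LOAD_CONST → push 5. Stack: [21, 5]
LOAD_FAST a → push 21. Stack: [21, 5, 21]
BINARY_OP + → 5 + 21 = 26. Stack: [21, 26]
BINARY_OP ^ → 21 ^ 26 = 15. Stack: [15]
STORE_FAST z → z=15. Stack: []
LOAD_CONST → push 5. Stack: [5]
LOAD_FAST z → push 15. Stack: [5, 15]
BINARY_OP + → 5 + 15 = 20. Stack: [20]
LOAD_FAST z → push 15. Stack: [20, 15]
BINARY_OP - → 20 - 15 = 5. Stack: [5]
STORE_FAST z → z=5. Stack: []
LOAD_FAST_LOAD_FAST z,a → push 5,21. Stack: [5, 21]
COMPARE_OP bool(==) → 5 vs 21 = False. Stack: [False]
POP_JUMP_IF_FALSE → pop False; jump. Stack: []
LOAD_FAST z → push 5. Stack: [5]
LOAD_CONST → push 6. Stack: [5, 6]
BINARY_OP | → 5 | 6 = 7. Stack: [7]
LOAD_FAST a → push 21. Stack: [7, 21]
LOAD_CONST → push 2. Stack: [7, 21, 2]
BINARY_OP % → 21 % 2 = 1. Stack: [7, 1]
BINARY_OP - → 7 - 1 = 6. Stack: [6]
STORE_FAST q → q=6. Stack: []
LOAD_FAST_LOAD_FAST z,a → push 5,21. Stack: [5, 21]
BINARY_OP - → 5 - 21 = -16. Stack: [-16]
STORE_FAST m → m=-16. Stack: []
LOAD_FAST q → push 6. Stack: [6]
RETURN_VALUE → return 6.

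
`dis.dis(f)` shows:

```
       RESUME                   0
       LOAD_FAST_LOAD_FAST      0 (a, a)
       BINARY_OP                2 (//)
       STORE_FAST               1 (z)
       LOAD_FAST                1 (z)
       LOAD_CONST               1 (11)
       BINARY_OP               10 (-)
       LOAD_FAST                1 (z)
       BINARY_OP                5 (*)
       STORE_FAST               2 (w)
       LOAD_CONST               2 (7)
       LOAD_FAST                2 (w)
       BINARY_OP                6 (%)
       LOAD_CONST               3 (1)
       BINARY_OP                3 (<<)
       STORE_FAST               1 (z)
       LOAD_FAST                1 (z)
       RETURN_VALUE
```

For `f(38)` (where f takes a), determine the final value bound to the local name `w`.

-10

LOAD_FAST_LOAD_FAST a,a → push 38,38. Stack: [38, 38]
BINARY_OP // → 38 // 38 = 1. Stack: [1]
STORE_FAST z → z=1. Stack: []
LOAD_FAST z → push 1. Stack: [1]
LOAD_CONST → push 11. Stack: [1, 11]
BINARY_OP - → 1 - 11 = -10. Stack: [-10]
LOAD_FAST z → push 1. Stack: [-10, 1]
BINARY_OP * → -10 * 1 = -10. Stack: [-10]
STORE_FAST w → w=-10. Stack: []
LOAD_CONST → push 7. Stack: [7]
LOAD_FAST w → push -10. Stack: [7, -10]
BINARY_OP % → 7 % -10 = -3. Stack: [-3]
LOAD_CONST → push 1. Stack: [-3, 1]
BINARY_OP << → -3 << 1 = -6. Stack: [-6]
STORE_FAST z → z=-6. Stack: []
LOAD_FAST z → push -6. Stack: [-6]
RETURN_VALUE → return -6.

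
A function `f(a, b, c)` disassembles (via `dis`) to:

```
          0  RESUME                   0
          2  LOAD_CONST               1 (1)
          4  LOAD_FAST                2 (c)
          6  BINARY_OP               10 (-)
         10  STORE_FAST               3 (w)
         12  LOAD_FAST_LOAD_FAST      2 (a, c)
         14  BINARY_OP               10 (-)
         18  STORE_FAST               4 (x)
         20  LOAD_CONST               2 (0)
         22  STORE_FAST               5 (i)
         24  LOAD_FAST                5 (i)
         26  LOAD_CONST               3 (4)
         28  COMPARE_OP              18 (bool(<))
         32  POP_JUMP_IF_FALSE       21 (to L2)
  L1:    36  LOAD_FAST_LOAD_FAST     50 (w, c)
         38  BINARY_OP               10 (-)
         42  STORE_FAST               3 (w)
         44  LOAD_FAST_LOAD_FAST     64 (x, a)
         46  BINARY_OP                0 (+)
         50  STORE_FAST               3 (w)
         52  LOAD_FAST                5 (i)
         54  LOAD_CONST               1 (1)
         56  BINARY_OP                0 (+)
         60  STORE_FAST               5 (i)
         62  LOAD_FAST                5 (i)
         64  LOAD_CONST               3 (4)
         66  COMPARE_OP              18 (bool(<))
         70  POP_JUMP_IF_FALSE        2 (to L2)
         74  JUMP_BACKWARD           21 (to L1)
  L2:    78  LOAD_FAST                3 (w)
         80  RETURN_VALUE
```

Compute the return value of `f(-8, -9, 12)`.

-28

LOAD_CONST → push 1
LOAD_FAST c → push 12
BINARY_OP - → 1 - 12 = -11
STORE_FAST w → w=-11
LOAD_FAST_LOAD_FAST a,c → push -8,12
BINARY_OP - → -8 - 12 = -20
STORE_FAST x → x=-20
LOAD_CONST → push 0
STORE_FAST i → i=0
LOAD_FAST i → push 0
LOAD_CONST → push 4
COMPARE_OP bool(<) → 0 vs 4 = True
POP_JUMP_IF_FALSE → pop True; no jump
LOAD_FAST_LOAD_FAST w,c → push -11,12
BINARY_OP - → -11 - 12 = -23
STORE_FAST w → w=-23
LOAD_FAST_LOAD_FAST x,a → push -20,-8
BINARY_OP + → -20 + -8 = -28
STORE_FAST w → w=-28
LOAD_FAST i → push 0
LOAD_CONST → push 1
BINARY_OP + → 0 + 1 = 1
STORE_FAST i → i=1
LOAD_FAST i → push 1
LOAD_CONST → push 4
COMPARE_OP bool(<) → 1 vs 4 = True
POP_JUMP_IF_FALSE → pop True; no jump
LOAD_FAST_LOAD_FAST w,c → push -28,12
BINARY_OP - → -28 - 12 = -40
STORE_FAST w → w=-40
LOAD_FAST_LOAD_FAST x,a → push -20,-8
BINARY_OP + → -20 + -8 = -28
STORE_FAST w → w=-28
LOAD_FAST i → push 1
LOAD_CONST → push 1
BINARY_OP + → 1 + 1 = 2
STORE_FAST i → i=2
LOAD_FAST i → push 2
LOAD_CONST → push 4
COMPARE_OP bool(<) → 2 vs 4 = True
POP_JUMP_IF_FALSE → pop True; no jump
LOAD_FAST_LOAD_FAST w,c → push -28,12
BINARY_OP - → -28 - 12 = -40
STORE_FAST w → w=-40
LOAD_FAST_LOAD_FAST x,a → push -20,-8
BINARY_OP + → -20 + -8 = -28
STORE_FAST w → w=-28
LOAD_FAST i → push 2
LOAD_CONST → push 1
BINARY_OP + → 2 + 1 = 3
STORE_FAST i → i=3
LOAD_FAST i → push 3
LOAD_CONST → push 4
COMPARE_OP bool(<) → 3 vs 4 = True
POP_JUMP_IF_FALSE → pop True; no jump
LOAD_FAST_LOAD_FAST w,c → push -28,12
BINARY_OP - → -28 - 12 = -40
STORE_FAST w → w=-40
LOAD_FAST_LOAD_FAST x,a → push -20,-8
BINARY_OP + → -20 + -8 = -28
STORE_FAST w → w=-28
LOAD_FAST i → push 3
LOAD_CONST → push 1
BINARY_OP + → 3 + 1 = 4
STORE_FAST i → i=4
LOAD_FAST i → push 4
LOAD_CONST → push 4
COMPARE_OP bool(<) → 4 vs 4 = False
POP_JUMP_IF_FALSE → pop False; jump
LOAD_FAST w → push -28
RETURN_VALUE → return -28.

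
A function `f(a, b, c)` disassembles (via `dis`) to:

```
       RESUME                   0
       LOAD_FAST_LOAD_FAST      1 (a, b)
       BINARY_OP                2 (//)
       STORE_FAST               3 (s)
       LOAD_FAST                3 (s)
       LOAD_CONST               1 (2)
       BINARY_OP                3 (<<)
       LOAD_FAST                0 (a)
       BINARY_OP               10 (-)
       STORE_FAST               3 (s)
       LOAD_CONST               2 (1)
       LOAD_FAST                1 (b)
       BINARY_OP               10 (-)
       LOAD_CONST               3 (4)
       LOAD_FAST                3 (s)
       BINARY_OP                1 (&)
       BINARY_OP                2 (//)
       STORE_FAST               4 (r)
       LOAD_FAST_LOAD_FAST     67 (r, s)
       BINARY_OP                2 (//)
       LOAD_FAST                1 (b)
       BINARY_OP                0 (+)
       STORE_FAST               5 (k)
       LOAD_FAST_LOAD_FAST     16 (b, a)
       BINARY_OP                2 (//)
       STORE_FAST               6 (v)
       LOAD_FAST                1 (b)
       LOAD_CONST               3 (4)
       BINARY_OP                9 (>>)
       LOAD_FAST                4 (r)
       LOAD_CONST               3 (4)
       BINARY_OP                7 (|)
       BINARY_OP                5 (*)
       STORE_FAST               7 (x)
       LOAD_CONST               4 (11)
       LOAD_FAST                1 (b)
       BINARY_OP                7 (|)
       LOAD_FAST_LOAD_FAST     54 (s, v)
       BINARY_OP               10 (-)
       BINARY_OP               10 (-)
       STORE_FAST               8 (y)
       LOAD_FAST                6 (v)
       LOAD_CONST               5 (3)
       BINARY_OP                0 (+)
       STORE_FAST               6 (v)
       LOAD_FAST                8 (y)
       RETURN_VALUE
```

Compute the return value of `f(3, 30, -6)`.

LOAD_FAST_LOAD_FAST a,b → push 3,30. Stack: [3, 30]
BINARY_OP // → 3 // 30 = 0. Stack: [0]
STORE_FAST s → s=0. Stack: []
LOAD_FAST s → push 0. Stack: [0]
LOAD_CONST → push 2. Stack: [0, 2]
BINARY_OP << → 0 << 2 = 0. Stack: [0]
LOAD_FAST a → push 3. Stack: [0, 3]
BINARY_OP - → 0 - 3 = -3. Stack: [-3]
STORE_FAST s → s=-3. Stack: []
LOAD_CONST → push 1. Stack: [1]
LOAD_FAST b → push 30. Stack: [1, 30]
BINARY_OP - → 1 - 30 = -29. Stack: [-29]
LOAD_CONST → push 4. Stack: [-29, 4]
LOAD_FAST s → push -3. Stack: [-29, 4, -3]
BINARY_OP & → 4 & -3 = 4. Stack: [-29, 4]
BINARY_OP // → -29 // 4 = -8. Stack: [-8]
STORE_FAST r → r=-8. Stack: []
LOAD_FAST_LOAD_FAST r,s → push -8,-3. Stack: [-8, -3]
BINARY_OP // → -8 // -3 = 2. Stack: [2]
LOAD_FAST b → push 30. Stack: [2, 30]
BINARY_OP + → 2 + 30 = 32. Stack: [32]
STORE_FAST k → k=32. Stack: []
LOAD_FAST_LOAD_FAST b,a → push 30,3. Stack: [30, 3]
BINARY_OP // → 30 // 3 = 10. Stack: [10]
STORE_FAST v → v=10. Stack: []
LOAD_FAST b → push 30. Stack: [30]
LOAD_CONST → push 4. Stack: [30, 4]
BINARY_OP >> → 30 >> 4 = 1. Stack: [1]
LOAD_FAST r → push -8. Stack: [1, -8]
LOAD_CONST → push 4. Stack: [1, -8, 4]
BINARY_OP | → -8 | 4 = -4. Stack: [1, -4]
BINARY_OP * → 1 * -4 = -4. Stack: [-4]
STORE_FAST x → x=-4. Stack: []
LOAD_CONST → push 11. Stack: [11]
LOAD_FAST b → push 30. Stack: [11, 30]
BINARY_OP | → 11 | 30 = 31. Stack: [31]
LOAD_FAST_LOAD_FAST s,v → push -3,10. Stack: [31, -3, 10]
BINARY_OP - → -3 - 10 = -13. Stack: [31, -13]
BINARY_OP - → 31 - -13 = 44. Stack: [44]
STORE_FAST y → y=44. Stack: []
LOAD_FAST v → push 10. Stack: [10]
LOAD_CONST → push 3. Stack: [10, 3]
BINARY_OP + → 10 + 3 = 13. Stack: [13]
STORE_FAST v → v=13. Stack: []
LOAD_FAST y → push 44. Stack: [44]
RETURN_VALUE → return 44.

44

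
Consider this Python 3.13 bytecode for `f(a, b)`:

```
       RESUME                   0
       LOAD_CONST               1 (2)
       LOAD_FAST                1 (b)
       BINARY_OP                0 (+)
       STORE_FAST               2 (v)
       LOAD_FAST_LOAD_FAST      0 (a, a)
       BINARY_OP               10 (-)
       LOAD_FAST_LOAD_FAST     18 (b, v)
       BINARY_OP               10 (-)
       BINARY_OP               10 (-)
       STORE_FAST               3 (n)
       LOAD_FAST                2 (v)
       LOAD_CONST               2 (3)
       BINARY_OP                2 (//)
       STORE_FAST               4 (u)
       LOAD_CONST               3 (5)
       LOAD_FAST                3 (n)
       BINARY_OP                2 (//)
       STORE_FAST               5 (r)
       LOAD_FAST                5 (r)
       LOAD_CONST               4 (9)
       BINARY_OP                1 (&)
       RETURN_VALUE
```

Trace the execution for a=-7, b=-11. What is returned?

0

LOAD_CONST → push 2. Stack: [2]
LOAD_FAST b → push -11. Stack: [2, -11]
BINARY_OP + → 2 + -11 = -9. Stack: [-9]
STORE_FAST v → v=-9. Stack: []
LOAD_FAST_LOAD_FAST a,a → push -7,-7. Stack: [-7, -7]
BINARY_OP - → -7 - -7 = 0. Stack: [0]
LOAD_FAST_LOAD_FAST b,v → push -11,-9. Stack: [0, -11, -9]
BINARY_OP - → -11 - -9 = -2. Stack: [0, -2]
BINARY_OP - → 0 - -2 = 2. Stack: [2]
STORE_FAST n → n=2. Stack: []
LOAD_FAST v → push -9. Stack: [-9]
LOAD_CONST → push 3. Stack: [-9, 3]
BINARY_OP // → -9 // 3 = -3. Stack: [-3]
STORE_FAST u → u=-3. Stack: []
LOAD_CONST → push 5. Stack: [5]
LOAD_FAST n → push 2. Stack: [5, 2]
BINARY_OP // → 5 // 2 = 2. Stack: [2]
STORE_FAST r → r=2. Stack: []
LOAD_FAST r → push 2. Stack: [2]
LOAD_CONST → push 9. Stack: [2, 9]
BINARY_OP & → 2 & 9 = 0. Stack: [0]
RETURN_VALUE → return 0.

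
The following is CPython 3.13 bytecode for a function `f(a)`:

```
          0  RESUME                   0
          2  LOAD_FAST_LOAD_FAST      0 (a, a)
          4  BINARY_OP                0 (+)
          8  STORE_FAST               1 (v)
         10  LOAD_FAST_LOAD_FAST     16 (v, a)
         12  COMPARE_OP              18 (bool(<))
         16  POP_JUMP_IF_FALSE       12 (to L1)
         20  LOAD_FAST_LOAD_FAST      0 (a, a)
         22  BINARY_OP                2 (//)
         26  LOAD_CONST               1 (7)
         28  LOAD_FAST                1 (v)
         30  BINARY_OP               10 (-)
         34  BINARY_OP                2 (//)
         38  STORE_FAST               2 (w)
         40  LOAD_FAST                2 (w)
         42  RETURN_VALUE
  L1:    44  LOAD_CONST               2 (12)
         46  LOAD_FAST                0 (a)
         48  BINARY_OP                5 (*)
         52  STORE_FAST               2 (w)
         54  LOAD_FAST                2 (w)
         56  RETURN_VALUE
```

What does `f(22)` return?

LOAD_FAST_LOAD_FAST a,a → push 22,22. Stack: [22, 22]
BINARY_OP + → 22 + 22 = 44. Stack: [44]
STORE_FAST v → v=44. Stack: []
LOAD_FAST_LOAD_FAST v,a → push 44,22. Stack: [44, 22]
COMPARE_OP bool(<) → 44 vs 22 = False. Stack: [False]
POP_JUMP_IF_FALSE → pop False; jump. Stack: []
LOAD_CONST → push 12. Stack: [12]
LOAD_FAST a → push 22. Stack: [12, 22]
BINARY_OP * → 12 * 22 = 264. Stack: [264]
STORE_FAST w → w=264. Stack: []
LOAD_FAST w → push 264. Stack: [264]
RETURN_VALUE → return 264.

264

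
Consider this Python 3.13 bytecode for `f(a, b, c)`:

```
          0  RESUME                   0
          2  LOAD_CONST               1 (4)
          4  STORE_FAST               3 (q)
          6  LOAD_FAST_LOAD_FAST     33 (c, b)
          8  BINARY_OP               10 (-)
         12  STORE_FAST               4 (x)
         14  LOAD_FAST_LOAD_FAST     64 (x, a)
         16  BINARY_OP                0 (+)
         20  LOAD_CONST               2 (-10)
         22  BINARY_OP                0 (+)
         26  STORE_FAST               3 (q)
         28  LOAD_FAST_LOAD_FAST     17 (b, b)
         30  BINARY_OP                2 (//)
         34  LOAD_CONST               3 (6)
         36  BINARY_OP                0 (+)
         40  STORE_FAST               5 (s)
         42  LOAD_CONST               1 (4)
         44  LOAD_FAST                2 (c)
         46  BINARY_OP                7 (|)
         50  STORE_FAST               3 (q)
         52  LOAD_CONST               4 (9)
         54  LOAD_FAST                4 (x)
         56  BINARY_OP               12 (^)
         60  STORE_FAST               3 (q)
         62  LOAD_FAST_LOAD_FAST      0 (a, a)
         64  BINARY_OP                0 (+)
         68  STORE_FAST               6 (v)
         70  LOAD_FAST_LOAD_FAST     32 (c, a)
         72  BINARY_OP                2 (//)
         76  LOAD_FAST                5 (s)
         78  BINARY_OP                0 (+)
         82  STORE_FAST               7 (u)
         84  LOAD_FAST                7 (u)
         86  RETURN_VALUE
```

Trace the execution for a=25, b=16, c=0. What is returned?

LOAD_CONST → push 4. Stack: [4]
STORE_FAST q → q=4. Stack: []
LOAD_FAST_LOAD_FAST c,b → push 0,16. Stack: [0, 16]
BINARY_OP - → 0 - 16 = -16. Stack: [-16]
STORE_FAST x → x=-16. Stack: []
LOAD_FAST_LOAD_FAST x,a → push -16,25. Stack: [-16, 25]
BINARY_OP + → -16 + 25 = 9. Stack: [9]
LOAD_CONST → push -10. Stack: [9, -10]
BINARY_OP + → 9 + -10 = -1. Stack: [-1]
STORE_FAST q → q=-1. Stack: []
LOAD_FAST_LOAD_FAST b,b → push 16,16. Stack: [16, 16]
BINARY_OP // → 16 // 16 = 1. Stack: [1]
LOAD_CONST → push 6. Stack: [1, 6]
BINARY_OP + → 1 + 6 = 7. Stack: [7]
STORE_FAST s → s=7. Stack: []
LOAD_CONST → push 4. Stack: [4]
LOAD_FAST c → push 0. Stack: [4, 0]
BINARY_OP | → 4 | 0 = 4. Stack: [4]
STORE_FAST q → q=4. Stack: []
LOAD_CONST → push 9. Stack: [9]
LOAD_FAST x → push -16. Stack: [9, -16]
BINARY_OP ^ → 9 ^ -16 = -7. Stack: [-7]
STORE_FAST q → q=-7. Stack: []
LOAD_FAST_LOAD_FAST a,a → push 25,25. Stack: [25, 25]
BINARY_OP + → 25 + 25 = 50. Stack: [50]
STORE_FAST v → v=50. Stack: []
LOAD_FAST_LOAD_FAST c,a → push 0,25. Stack: [0, 25]
BINARY_OP // → 0 // 25 = 0. Stack: [0]
LOAD_FAST s → push 7. Stack: [0, 7]
BINARY_OP + → 0 + 7 = 7. Stack: [7]
STORE_FAST u → u=7. Stack: []
LOAD_FAST u → push 7. Stack: [7]
RETURN_VALUE → return 7.

7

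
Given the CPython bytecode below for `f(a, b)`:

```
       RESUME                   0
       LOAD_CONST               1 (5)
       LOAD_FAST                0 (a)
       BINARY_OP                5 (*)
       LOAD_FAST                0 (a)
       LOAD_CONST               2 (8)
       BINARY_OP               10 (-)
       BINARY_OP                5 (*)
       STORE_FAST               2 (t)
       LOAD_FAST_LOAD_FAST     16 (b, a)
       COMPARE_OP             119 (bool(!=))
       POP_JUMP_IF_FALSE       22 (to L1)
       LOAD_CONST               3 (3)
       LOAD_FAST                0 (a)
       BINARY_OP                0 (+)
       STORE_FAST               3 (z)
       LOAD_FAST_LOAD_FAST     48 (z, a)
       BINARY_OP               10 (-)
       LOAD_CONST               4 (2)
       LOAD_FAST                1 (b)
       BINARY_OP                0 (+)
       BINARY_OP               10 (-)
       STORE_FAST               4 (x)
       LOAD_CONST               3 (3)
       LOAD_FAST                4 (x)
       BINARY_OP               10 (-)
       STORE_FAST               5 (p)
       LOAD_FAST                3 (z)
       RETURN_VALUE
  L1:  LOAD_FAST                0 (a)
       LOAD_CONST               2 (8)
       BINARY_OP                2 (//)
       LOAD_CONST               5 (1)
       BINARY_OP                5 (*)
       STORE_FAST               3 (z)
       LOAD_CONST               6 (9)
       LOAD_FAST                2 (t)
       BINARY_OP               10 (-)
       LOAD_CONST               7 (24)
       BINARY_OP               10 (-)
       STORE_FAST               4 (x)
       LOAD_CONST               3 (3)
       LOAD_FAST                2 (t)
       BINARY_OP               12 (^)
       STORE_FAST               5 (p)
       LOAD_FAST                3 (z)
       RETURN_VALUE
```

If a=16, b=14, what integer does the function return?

19

LOAD_CONST → push 5. Stack: [5]
LOAD_FAST a → push 16. Stack: [5, 16]
BINARY_OP * → 5 * 16 = 80. Stack: [80]
LOAD_FAST a → push 16. Stack: [80, 16]
LOAD_CONST → push 8. Stack: [80, 16, 8]
BINARY_OP - → 16 - 8 = 8. Stack: [80, 8]
BINARY_OP * → 80 * 8 = 640. Stack: [640]
STORE_FAST t → t=640. Stack: []
LOAD_FAST_LOAD_FAST b,a → push 14,16. Stack: [14, 16]
COMPARE_OP bool(!=) → 14 vs 16 = True. Stack: [True]
POP_JUMP_IF_FALSE → pop True; no jump. Stack: []
LOAD_CONST → push 3. Stack: [3]
LOAD_FAST a → push 16. Stack: [3, 16]
BINARY_OP + → 3 + 16 = 19. Stack: [19]
STORE_FAST z → z=19. Stack: []
LOAD_FAST_LOAD_FAST z,a → push 19,16. Stack: [19, 16]
BINARY_OP - → 19 - 16 = 3. Stack: [3]
LOAD_CONST → push 2. Stack: [3, 2]
LOAD_FAST b → push 14. Stack: [3, 2, 14]
BINARY_OP + → 2 + 14 = 16. Stack: [3, 16]
BINARY_OP - → 3 - 16 = -13. Stack: [-13]
STORE_FAST x → x=-13. Stack: []
LOAD_CONST → push 3. Stack: [3]
LOAD_FAST x → push -13. Stack: [3, -13]
BINARY_OP - → 3 - -13 = 16. Stack: [16]
STORE_FAST p → p=16. Stack: []
LOAD_FAST z → push 19. Stack: [19]
RETURN_VALUE → return 19.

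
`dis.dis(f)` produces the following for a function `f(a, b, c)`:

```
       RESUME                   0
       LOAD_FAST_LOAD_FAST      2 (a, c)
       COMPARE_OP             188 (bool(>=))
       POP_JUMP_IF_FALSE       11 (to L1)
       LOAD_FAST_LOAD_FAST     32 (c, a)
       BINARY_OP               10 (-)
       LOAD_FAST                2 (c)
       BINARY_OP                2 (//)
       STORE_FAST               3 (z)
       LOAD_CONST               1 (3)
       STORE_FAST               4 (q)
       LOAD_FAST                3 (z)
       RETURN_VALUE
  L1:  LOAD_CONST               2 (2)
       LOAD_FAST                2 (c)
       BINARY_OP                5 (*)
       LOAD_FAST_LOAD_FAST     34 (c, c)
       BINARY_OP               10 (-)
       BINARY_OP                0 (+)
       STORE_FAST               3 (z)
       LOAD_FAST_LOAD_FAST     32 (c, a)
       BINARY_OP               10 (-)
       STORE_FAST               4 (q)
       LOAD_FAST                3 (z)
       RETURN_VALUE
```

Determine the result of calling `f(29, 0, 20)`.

-1

LOAD_FAST_LOAD_FAST a,c → push 29,20. Stack: [29, 20]
COMPARE_OP bool(>=) → 29 vs 20 = True. Stack: [True]
POP_JUMP_IF_FALSE → pop True; no jump. Stack: []
LOAD_FAST_LOAD_FAST c,a → push 20,29. Stack: [20, 29]
BINARY_OP - → 20 - 29 = -9. Stack: [-9]
LOAD_FAST c → push 20. Stack: [-9, 20]
BINARY_OP // → -9 // 20 = -1. Stack: [-1]
STORE_FAST z → z=-1. Stack: []
LOAD_CONST → push 3. Stack: [3]
STORE_FAST q → q=3. Stack: []
LOAD_FAST z → push -1. Stack: [-1]
RETURN_VALUE → return -1.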